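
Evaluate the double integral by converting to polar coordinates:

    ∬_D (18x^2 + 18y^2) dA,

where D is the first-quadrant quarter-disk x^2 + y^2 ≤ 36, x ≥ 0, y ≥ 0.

The region D is 0 ≤ r ≤ 6, 0 ≤ θ ≤ π/2 in polar coordinates, where x = r cos(θ), y = r sin(θ), and dA = r dr dθ.

Under the substitution, the integrand becomes 18r^2, so

    ∬_D (18x^2 + 18y^2) dA = ∫_{0}^{π/2} ∫_{0}^{6} (18r^2) · r dr dθ.

Inner integral (in r): ∫_{0}^{6} (18r^2) · r dr = 5832.

Outer integral (in θ): ∫_{0}^{π/2} (5832) dθ = 2916π.

Therefore ∬_D (18x^2 + 18y^2) dA = 2916π.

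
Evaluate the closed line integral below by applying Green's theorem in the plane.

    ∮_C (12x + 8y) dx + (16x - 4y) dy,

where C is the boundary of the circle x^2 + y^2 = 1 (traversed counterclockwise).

Green's theorem converts the closed line integral into a double integral over the enclosed region D:

    ∮_C P dx + Q dy = ∬_D (∂Q/∂x - ∂P/∂y) dA.

Here P = 12x + 8y, Q = 16x - 4y, so

    ∂Q/∂x = 16,    ∂P/∂y = 8,
    ∂Q/∂x - ∂P/∂y = 8.

D is the region x^2 + y^2 ≤ 1. Evaluating the double integral:

In polar coordinates (x = r cos θ, y = r sin θ, dA = r dr dθ) the integrand becomes 8, so

    ∬_D (8) dA = ∫_0^{2π} ∫_0^{1} (8) · r dr dθ.

Inner (r from 0 to 1): 4.
Outer (θ from 0 to 2π): 8π.

Therefore ∮_C P dx + Q dy = 8π.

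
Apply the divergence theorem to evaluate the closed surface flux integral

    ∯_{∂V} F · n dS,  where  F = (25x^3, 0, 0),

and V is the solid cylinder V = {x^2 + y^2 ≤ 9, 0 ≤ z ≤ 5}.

By the divergence theorem,

    ∯_{∂V} F · n dS = ∭_V (∇ · F) dV.

Compute the divergence:
    ∇ · F = ∂F_x/∂x + ∂F_y/∂y + ∂F_z/∂z = 75x^2 + 0 + 0 = 75x^2.

In cylindrical coordinates, x = r cos(θ), y = r sin(θ), z = z, dV = r dr dθ dz, with 0 ≤ r ≤ 3, 0 ≤ θ ≤ 2π, 0 ≤ z ≤ 5.

The integrand, after substitution and multiplying by the volume element, becomes (75r^2cos(θ)^2) · r, so

    ∭_V (∇·F) dV = ∫_0^{2π} ∫_0^{3} ∫_0^{5} (75r^2cos(θ)^2) · r dz dr dθ.

Inner (z from 0 to 5): 375r^3cos(θ)^2.
Middle (r from 0 to 3): 30375cos(θ)^2/4.
Outer (θ from 0 to 2π): 30375π/4.

Therefore ∯_{∂V} F · n dS = 30375π/4.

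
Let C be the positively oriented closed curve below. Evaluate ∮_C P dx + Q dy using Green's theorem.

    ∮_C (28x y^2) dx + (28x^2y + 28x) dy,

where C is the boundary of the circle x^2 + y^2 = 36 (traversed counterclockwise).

Green's theorem converts the closed line integral into a double integral over the enclosed region D:

    ∮_C P dx + Q dy = ∬_D (∂Q/∂x - ∂P/∂y) dA.

Here P = 28x y^2, Q = 28x^2y + 28x, so

    ∂Q/∂x = 56x y + 28,    ∂P/∂y = 56x y,
    ∂Q/∂x - ∂P/∂y = 28.

D is the region x^2 + y^2 ≤ 36. Evaluating the double integral:

In polar coordinates (x = r cos θ, y = r sin θ, dA = r dr dθ) the integrand becomes 28, so

    ∬_D (28) dA = ∫_0^{2π} ∫_0^{6} (28) · r dr dθ.

Inner (r from 0 to 6): 504.
Outer (θ from 0 to 2π): 1008π.

Therefore ∮_C P dx + Q dy = 1008π.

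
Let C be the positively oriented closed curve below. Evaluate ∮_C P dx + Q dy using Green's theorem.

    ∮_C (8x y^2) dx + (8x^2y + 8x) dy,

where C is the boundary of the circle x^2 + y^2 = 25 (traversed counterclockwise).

Green's theorem converts the closed line integral into a double integral over the enclosed region D:

    ∮_C P dx + Q dy = ∬_D (∂Q/∂x - ∂P/∂y) dA.

Here P = 8x y^2, Q = 8x^2y + 8x, so

    ∂Q/∂x = 16x y + 8,    ∂P/∂y = 16x y,
    ∂Q/∂x - ∂P/∂y = 8.

D is the region x^2 + y^2 ≤ 25. Evaluating the double integral:

In polar coordinates (x = r cos θ, y = r sin θ, dA = r dr dθ) the integrand becomes 8, so

    ∬_D (8) dA = ∫_0^{2π} ∫_0^{5} (8) · r dr dθ.

Inner (r from 0 to 5): 100.
Outer (θ from 0 to 2π): 200π.

Therefore ∮_C P dx + Q dy = 200π.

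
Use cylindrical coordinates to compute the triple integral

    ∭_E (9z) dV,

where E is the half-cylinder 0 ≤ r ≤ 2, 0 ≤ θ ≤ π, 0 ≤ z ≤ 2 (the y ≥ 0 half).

In cylindrical coordinates, x = r cos(θ), y = r sin(θ), z = z, and dV = r dr dθ dz.

The integrand becomes 9z, so

    ∭_E (9z) dV = ∫_{0}^{π} ∫_{0}^{2} ∫_{0}^{2} (9z) · r dz dr dθ.

Inner (z): 18r.
Middle (r from 0 to 2): 36.
Outer (θ): 36π.

Therefore the triple integral equals 36π.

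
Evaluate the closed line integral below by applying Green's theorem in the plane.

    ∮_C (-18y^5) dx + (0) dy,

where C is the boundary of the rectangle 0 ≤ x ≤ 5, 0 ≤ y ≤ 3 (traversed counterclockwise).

Green's theorem converts the closed line integral into a double integral over the enclosed region D:

    ∮_C P dx + Q dy = ∬_D (∂Q/∂x - ∂P/∂y) dA.

Here P = -18y^5, Q = 0, so

    ∂Q/∂x = 0,    ∂P/∂y = -90y^4,
    ∂Q/∂x - ∂P/∂y = 90y^4.

D is the region 0 ≤ x ≤ 5, 0 ≤ y ≤ 3. Evaluating the double integral:

    ∬_D (90y^4) dA = ∫_0^{5} ∫_0^{3} (90y^4) dy dx.

Inner (y from 0 to 3): 4374.
Outer (x from 0 to 5): 21870.

Therefore ∮_C P dx + Q dy = 21870.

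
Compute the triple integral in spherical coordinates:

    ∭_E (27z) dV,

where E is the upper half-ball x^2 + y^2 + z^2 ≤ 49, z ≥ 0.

In spherical coordinates, x = ρ sin(φ) cos(θ), y = ρ sin(φ) sin(θ), z = ρ cos(φ), and dV = ρ^2 sin(φ) dρ dφ dθ.

The integrand becomes 27ρ cos(φ), so

    ∭_E (27z) dV = ∫_{0}^{2π} ∫_{0}^{π/2} ∫_{0}^{7} (27ρ cos(φ)) · ρ^2 sin(φ) dρ dφ dθ.

Inner (ρ): 64827sin(2φ)/8.
Middle (φ): 64827/8.
Outer (θ): 64827π/4.

Therefore the triple integral equals 64827π/4.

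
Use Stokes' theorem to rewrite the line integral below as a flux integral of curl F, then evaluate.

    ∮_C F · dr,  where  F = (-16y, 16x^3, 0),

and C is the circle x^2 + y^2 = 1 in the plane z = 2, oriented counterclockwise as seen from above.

Let S be the flat disk x^2 + y^2 ≤ 1 in the plane z = 2, with upward unit normal n̂ = ẑ. By Stokes' theorem,

    ∮_C F · dr = ∬_S (∇ × F) · n̂ dS = ∬_D (curl F)_z dA,

where D is the disk x^2 + y^2 ≤ 1.

Compute the curl of F = (-16y, 16x^3, 0):
    (∇ × F)_x = ∂F_z/∂y - ∂F_y/∂z = 0,
    (∇ × F)_y = ∂F_x/∂z - ∂F_z/∂x = 0,
    (∇ × F)_z = ∂F_y/∂x - ∂F_x/∂y = 48x^2 + 16.

On z = 2, (curl F)_z = 48x^2 + 16.

Convert to polar (x = r cos θ, y = r sin θ, dA = r dr dθ); the integrand becomes 48r^2cos(θ)^2 + 16, so

    ∬_D (curl F)_z dA = ∫_0^{2π} ∫_0^{1} (48r^2cos(θ)^2 + 16) · r dr dθ.

Inner (r from 0 to 1): 12cos(θ)^2 + 8.
Outer (θ from 0 to 2π): 28π.

Therefore ∮_C F · dr = 28π.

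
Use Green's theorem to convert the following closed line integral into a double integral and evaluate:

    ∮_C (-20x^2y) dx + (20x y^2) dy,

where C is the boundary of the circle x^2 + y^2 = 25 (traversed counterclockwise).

Green's theorem converts the closed line integral into a double integral over the enclosed region D:

    ∮_C P dx + Q dy = ∬_D (∂Q/∂x - ∂P/∂y) dA.

Here P = -20x^2y, Q = 20x y^2, so

    ∂Q/∂x = 20y^2,    ∂P/∂y = -20x^2,
    ∂Q/∂x - ∂P/∂y = 20x^2 + 20y^2.

D is the region x^2 + y^2 ≤ 25. Evaluating the double integral:

In polar coordinates (x = r cos θ, y = r sin θ, dA = r dr dθ) the integrand becomes 20r^2, so

    ∬_D (20x^2 + 20y^2) dA = ∫_0^{2π} ∫_0^{5} (20r^2) · r dr dθ.

Inner (r from 0 to 5): 3125.
Outer (θ from 0 to 2π): 6250π.

Therefore ∮_C P dx + Q dy = 6250π.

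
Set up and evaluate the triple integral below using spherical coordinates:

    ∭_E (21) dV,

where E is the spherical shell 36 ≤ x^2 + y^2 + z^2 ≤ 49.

In spherical coordinates, x = ρ sin(φ) cos(θ), y = ρ sin(φ) sin(θ), z = ρ cos(φ), and dV = ρ^2 sin(φ) dρ dφ dθ.

The integrand becomes 21, so

    ∭_E (21) dV = ∫_{0}^{2π} ∫_{0}^{π} ∫_{6}^{7} (21) · ρ^2 sin(φ) dρ dφ dθ.

Inner (ρ): 889sin(φ).
Middle (φ): 1778.
Outer (θ): 3556π.

Therefore the triple integral equals 3556π.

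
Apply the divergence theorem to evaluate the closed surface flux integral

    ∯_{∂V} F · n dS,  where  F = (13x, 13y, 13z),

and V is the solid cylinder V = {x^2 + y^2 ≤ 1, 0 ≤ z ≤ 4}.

By the divergence theorem,

    ∯_{∂V} F · n dS = ∭_V (∇ · F) dV.

Compute the divergence:
    ∇ · F = ∂F_x/∂x + ∂F_y/∂y + ∂F_z/∂z = 13 + 13 + 13 = 39.

In cylindrical coordinates, x = r cos(θ), y = r sin(θ), z = z, dV = r dr dθ dz, with 0 ≤ r ≤ 1, 0 ≤ θ ≤ 2π, 0 ≤ z ≤ 4.

The integrand, after substitution and multiplying by the volume element, becomes (39) · r, so

    ∭_V (∇·F) dV = ∫_0^{2π} ∫_0^{1} ∫_0^{4} (39) · r dz dr dθ.

Inner (z from 0 to 4): 156r.
Middle (r from 0 to 1): 78.
Outer (θ from 0 to 2π): 156π.

Therefore ∯_{∂V} F · n dS = 156π.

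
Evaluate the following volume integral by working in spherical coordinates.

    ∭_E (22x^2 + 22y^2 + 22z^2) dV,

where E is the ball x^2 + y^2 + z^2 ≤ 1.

In spherical coordinates, x = ρ sin(φ) cos(θ), y = ρ sin(φ) sin(θ), z = ρ cos(φ), and dV = ρ^2 sin(φ) dρ dφ dθ.

The integrand becomes 22ρ^2, so

    ∭_E (22x^2 + 22y^2 + 22z^2) dV = ∫_{0}^{2π} ∫_{0}^{π} ∫_{0}^{1} (22ρ^2) · ρ^2 sin(φ) dρ dφ dθ.

Inner (ρ): 22sin(φ)/5.
Middle (φ): 44/5.
Outer (θ): 88π/5.

Therefore the triple integral equals 88π/5.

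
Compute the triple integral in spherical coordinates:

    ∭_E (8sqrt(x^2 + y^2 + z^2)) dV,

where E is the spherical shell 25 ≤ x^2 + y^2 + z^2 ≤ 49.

In spherical coordinates, x = ρ sin(φ) cos(θ), y = ρ sin(φ) sin(θ), z = ρ cos(φ), and dV = ρ^2 sin(φ) dρ dφ dθ.

The integrand becomes 8ρ, so

    ∭_E (8sqrt(x^2 + y^2 + z^2)) dV = ∫_{0}^{2π} ∫_{0}^{π} ∫_{5}^{7} (8ρ) · ρ^2 sin(φ) dρ dφ dθ.

Inner (ρ): 3552sin(φ).
Middle (φ): 7104.
Outer (θ): 14208π.

Therefore the triple integral equals 14208π.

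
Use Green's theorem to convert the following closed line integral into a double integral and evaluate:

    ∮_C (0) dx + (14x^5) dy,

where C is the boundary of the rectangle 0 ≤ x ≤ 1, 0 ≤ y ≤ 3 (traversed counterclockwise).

Green's theorem converts the closed line integral into a double integral over the enclosed region D:

    ∮_C P dx + Q dy = ∬_D (∂Q/∂x - ∂P/∂y) dA.

Here P = 0, Q = 14x^5, so

    ∂Q/∂x = 70x^4,    ∂P/∂y = 0,
    ∂Q/∂x - ∂P/∂y = 70x^4.

D is the region 0 ≤ x ≤ 1, 0 ≤ y ≤ 3. Evaluating the double integral:

    ∬_D (70x^4) dA = ∫_0^{1} ∫_0^{3} (70x^4) dy dx.

Inner (y from 0 to 3): 210x^4.
Outer (x from 0 to 1): 42.

Therefore ∮_C P dx + Q dy = 42.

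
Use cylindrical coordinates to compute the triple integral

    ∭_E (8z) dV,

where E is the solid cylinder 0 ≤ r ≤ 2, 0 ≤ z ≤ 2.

In cylindrical coordinates, x = r cos(θ), y = r sin(θ), z = z, and dV = r dr dθ dz.

The integrand becomes 8z, so

    ∭_E (8z) dV = ∫_{0}^{2π} ∫_{0}^{2} ∫_{0}^{2} (8z) · r dz dr dθ.

Inner (z): 16r.
Middle (r from 0 to 2): 32.
Outer (θ): 64π.

Therefore the triple integral equals 64π.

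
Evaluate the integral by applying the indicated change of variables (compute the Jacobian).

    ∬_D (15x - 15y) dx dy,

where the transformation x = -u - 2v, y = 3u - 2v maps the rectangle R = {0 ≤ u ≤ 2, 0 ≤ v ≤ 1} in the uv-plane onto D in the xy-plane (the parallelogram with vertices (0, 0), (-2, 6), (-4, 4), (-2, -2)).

Compute the Jacobian determinant of (x, y) with respect to (u, v):

    ∂(x,y)/∂(u,v) = | -1  -2 | = (-1)(-2) - (-2)(3) = 8.
                   | 3  -2 |

Its absolute value is |J| = 8 (the area scaling factor).

Substituting x = -u - 2v, y = 3u - 2v into the integrand,

    15x - 15y → -60u,

so the integral becomes

    ∬_R (-60u) · |J| du dv = ∫_0^2 ∫_0^1 (-480u) dv du.

Inner (v): -480u.
Outer (u): -960.

Therefore ∬_D (15x - 15y) dx dy = -960.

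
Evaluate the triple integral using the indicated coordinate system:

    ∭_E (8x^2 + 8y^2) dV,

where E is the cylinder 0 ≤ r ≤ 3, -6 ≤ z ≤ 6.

In cylindrical coordinates, x = r cos(θ), y = r sin(θ), z = z, and dV = r dr dθ dz.

The integrand becomes 8r^2, so

    ∭_E (8x^2 + 8y^2) dV = ∫_{0}^{2π} ∫_{0}^{3} ∫_{-6}^{6} (8r^2) · r dz dr dθ.

Inner (z): 96r^3.
Middle (r from 0 to 3): 1944.
Outer (θ): 3888π.

Therefore the triple integral equals 3888π.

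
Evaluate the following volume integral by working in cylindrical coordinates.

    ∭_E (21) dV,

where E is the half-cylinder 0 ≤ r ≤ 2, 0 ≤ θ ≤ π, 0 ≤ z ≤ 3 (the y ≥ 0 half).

In cylindrical coordinates, x = r cos(θ), y = r sin(θ), z = z, and dV = r dr dθ dz.

The integrand becomes 21, so

    ∭_E (21) dV = ∫_{0}^{π} ∫_{0}^{2} ∫_{0}^{3} (21) · r dz dr dθ.

Inner (z): 63r.
Middle (r from 0 to 2): 126.
Outer (θ): 126π.

Therefore the triple integral equals 126π.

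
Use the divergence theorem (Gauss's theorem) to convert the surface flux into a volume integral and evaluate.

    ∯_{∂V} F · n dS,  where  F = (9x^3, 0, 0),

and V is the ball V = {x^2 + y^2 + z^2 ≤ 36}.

By the divergence theorem,

    ∯_{∂V} F · n dS = ∭_V (∇ · F) dV.

Compute the divergence:
    ∇ · F = ∂F_x/∂x + ∂F_y/∂y + ∂F_z/∂z = 27x^2 + 0 + 0 = 27x^2.

In spherical coordinates, x = ρ sin(φ) cos(θ), y = ρ sin(φ) sin(θ), z = ρ cos(φ), dV = ρ^2 sin(φ) dρ dφ dθ, with 0 ≤ ρ ≤ 6, 0 ≤ φ ≤ π, 0 ≤ θ ≤ 2π.

The integrand, after substitution and multiplying by the volume element, becomes (27ρ^2sin(φ)^2cos(θ)^2) · ρ^2 sin(φ), so

    ∭_V (∇·F) dV = ∫_0^{2π} ∫_0^{π} ∫_0^{6} (27ρ^2sin(φ)^2cos(θ)^2) · ρ^2 sin(φ) dρ dφ dθ.

Inner (ρ from 0 to 6): 209952sin(φ)^3cos(θ)^2/5.
Middle (φ from 0 to π): 279936cos(θ)^2/5.
Outer (θ from 0 to 2π): 279936π/5.

Therefore ∯_{∂V} F · n dS = 279936π/5.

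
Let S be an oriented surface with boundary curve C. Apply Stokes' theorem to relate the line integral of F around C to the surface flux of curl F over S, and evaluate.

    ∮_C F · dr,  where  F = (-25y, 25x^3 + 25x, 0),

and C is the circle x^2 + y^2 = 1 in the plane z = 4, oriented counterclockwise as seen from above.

Let S be the flat disk x^2 + y^2 ≤ 1 in the plane z = 4, with upward unit normal n̂ = ẑ. By Stokes' theorem,

    ∮_C F · dr = ∬_S (∇ × F) · n̂ dS = ∬_D (curl F)_z dA,

where D is the disk x^2 + y^2 ≤ 1.

Compute the curl of F = (-25y, 25x^3 + 25x, 0):
    (∇ × F)_x = ∂F_z/∂y - ∂F_y/∂z = 0,
    (∇ × F)_y = ∂F_x/∂z - ∂F_z/∂x = 0,
    (∇ × F)_z = ∂F_y/∂x - ∂F_x/∂y = 75x^2 + 50.

On z = 4, (curl F)_z = 75x^2 + 50.

Convert to polar (x = r cos θ, y = r sin θ, dA = r dr dθ); the integrand becomes 75r^2cos(θ)^2 + 50, so

    ∬_D (curl F)_z dA = ∫_0^{2π} ∫_0^{1} (75r^2cos(θ)^2 + 50) · r dr dθ.

Inner (r from 0 to 1): 75cos(θ)^2/4 + 25.
Outer (θ from 0 to 2π): 275π/4.

Therefore ∮_C F · dr = 275π/4.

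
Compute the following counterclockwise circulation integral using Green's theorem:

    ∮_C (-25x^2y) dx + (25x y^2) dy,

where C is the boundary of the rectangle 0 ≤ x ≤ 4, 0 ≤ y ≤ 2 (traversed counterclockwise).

Green's theorem converts the closed line integral into a double integral over the enclosed region D:

    ∮_C P dx + Q dy = ∬_D (∂Q/∂x - ∂P/∂y) dA.

Here P = -25x^2y, Q = 25x y^2, so

    ∂Q/∂x = 25y^2,    ∂P/∂y = -25x^2,
    ∂Q/∂x - ∂P/∂y = 25x^2 + 25y^2.

D is the region 0 ≤ x ≤ 4, 0 ≤ y ≤ 2. Evaluating the double integral:

    ∬_D (25x^2 + 25y^2) dA = ∫_0^{4} ∫_0^{2} (25x^2 + 25y^2) dy dx.

Inner (y from 0 to 2): 50x^2 + 200/3.
Outer (x from 0 to 4): 4000/3.

Therefore ∮_C P dx + Q dy = 4000/3.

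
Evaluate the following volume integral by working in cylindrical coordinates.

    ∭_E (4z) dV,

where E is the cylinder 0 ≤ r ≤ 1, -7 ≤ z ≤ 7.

In cylindrical coordinates, x = r cos(θ), y = r sin(θ), z = z, and dV = r dr dθ dz.

The integrand becomes 4z, so

    ∭_E (4z) dV = ∫_{0}^{2π} ∫_{0}^{1} ∫_{-7}^{7} (4z) · r dz dr dθ.

Inner (z): 0.
Middle (r from 0 to 1): 0.
Outer (θ): 0.

Therefore the triple integral equals 0.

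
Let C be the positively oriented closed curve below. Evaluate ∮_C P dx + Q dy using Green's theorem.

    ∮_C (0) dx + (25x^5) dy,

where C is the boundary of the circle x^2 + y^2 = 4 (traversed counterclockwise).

Green's theorem converts the closed line integral into a double integral over the enclosed region D:

    ∮_C P dx + Q dy = ∬_D (∂Q/∂x - ∂P/∂y) dA.

Here P = 0, Q = 25x^5, so

    ∂Q/∂x = 125x^4,    ∂P/∂y = 0,
    ∂Q/∂x - ∂P/∂y = 125x^4.

D is the region x^2 + y^2 ≤ 4. Evaluating the double integral:

In polar coordinates (x = r cos θ, y = r sin θ, dA = r dr dθ) the integrand becomes 125r^4cos(θ)^4, so

    ∬_D (125x^4) dA = ∫_0^{2π} ∫_0^{2} (125r^4cos(θ)^4) · r dr dθ.

Inner (r from 0 to 2): 4000cos(θ)^4/3.
Outer (θ from 0 to 2π): 1000π.

Therefore ∮_C P dx + Q dy = 1000π.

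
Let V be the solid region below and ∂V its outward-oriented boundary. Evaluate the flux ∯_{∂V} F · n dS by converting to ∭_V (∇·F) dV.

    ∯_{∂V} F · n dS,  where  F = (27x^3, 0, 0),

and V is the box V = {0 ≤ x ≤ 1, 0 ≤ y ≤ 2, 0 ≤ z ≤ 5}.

By the divergence theorem,

    ∯_{∂V} F · n dS = ∭_V (∇ · F) dV.

Compute the divergence:
    ∇ · F = ∂F_x/∂x + ∂F_y/∂y + ∂F_z/∂z = 81x^2 + 0 + 0 = 81x^2.

V is a rectangular box, so dV = dx dy dz with 0 ≤ x ≤ 1, 0 ≤ y ≤ 2, 0 ≤ z ≤ 5.

Integrate (81x^2) over V as an iterated integral:

    ∭_V (∇·F) dV = ∫_0^{1} ∫_0^{2} ∫_0^{5} (81x^2) dz dy dx.

Inner (z from 0 to 5): 405x^2.
Middle (y from 0 to 2): 810x^2.
Outer (x from 0 to 1): 270.

Therefore ∯_{∂V} F · n dS = 270.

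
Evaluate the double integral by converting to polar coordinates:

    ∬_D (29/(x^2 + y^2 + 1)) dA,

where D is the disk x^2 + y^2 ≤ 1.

The region D is 0 ≤ r ≤ 1, 0 ≤ θ ≤ 2π in polar coordinates, where x = r cos(θ), y = r sin(θ), and dA = r dr dθ.

Under the substitution, the integrand becomes 29/(r^2 + 1), so

    ∬_D (29/(x^2 + y^2 + 1)) dA = ∫_{0}^{2π} ∫_{0}^{1} (29/(r^2 + 1)) · r dr dθ.

Inner integral (in r): ∫_{0}^{1} (29/(r^2 + 1)) · r dr = 29log(2)/2.

Outer integral (in θ): ∫_{0}^{2π} (29log(2)/2) dθ = 29π log(2).

Therefore ∬_D (29/(x^2 + y^2 + 1)) dA = 29π log(2).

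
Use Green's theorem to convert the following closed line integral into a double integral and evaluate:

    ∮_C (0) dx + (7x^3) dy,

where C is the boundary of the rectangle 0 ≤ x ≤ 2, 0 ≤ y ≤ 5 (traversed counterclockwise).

Green's theorem converts the closed line integral into a double integral over the enclosed region D:

    ∮_C P dx + Q dy = ∬_D (∂Q/∂x - ∂P/∂y) dA.

Here P = 0, Q = 7x^3, so

    ∂Q/∂x = 21x^2,    ∂P/∂y = 0,
    ∂Q/∂x - ∂P/∂y = 21x^2.

D is the region 0 ≤ x ≤ 2, 0 ≤ y ≤ 5. Evaluating the double integral:

    ∬_D (21x^2) dA = ∫_0^{2} ∫_0^{5} (21x^2) dy dx.

Inner (y from 0 to 5): 105x^2.
Outer (x from 0 to 2): 280.

Therefore ∮_C P dx + Q dy = 280.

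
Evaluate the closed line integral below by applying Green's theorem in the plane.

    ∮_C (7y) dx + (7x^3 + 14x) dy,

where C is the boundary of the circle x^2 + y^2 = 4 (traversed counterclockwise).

Green's theorem converts the closed line integral into a double integral over the enclosed region D:

    ∮_C P dx + Q dy = ∬_D (∂Q/∂x - ∂P/∂y) dA.

Here P = 7y, Q = 7x^3 + 14x, so

    ∂Q/∂x = 21x^2 + 14,    ∂P/∂y = 7,
    ∂Q/∂x - ∂P/∂y = 21x^2 + 7.

D is the region x^2 + y^2 ≤ 4. Evaluating the double integral:

In polar coordinates (x = r cos θ, y = r sin θ, dA = r dr dθ) the integrand becomes 21r^2cos(θ)^2 + 7, so

    ∬_D (21x^2 + 7) dA = ∫_0^{2π} ∫_0^{2} (21r^2cos(θ)^2 + 7) · r dr dθ.

Inner (r from 0 to 2): 84cos(θ)^2 + 14.
Outer (θ from 0 to 2π): 112π.

Therefore ∮_C P dx + Q dy = 112π.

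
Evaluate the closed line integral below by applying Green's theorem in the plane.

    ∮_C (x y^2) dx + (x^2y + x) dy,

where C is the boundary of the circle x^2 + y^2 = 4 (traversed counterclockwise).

Green's theorem converts the closed line integral into a double integral over the enclosed region D:

    ∮_C P dx + Q dy = ∬_D (∂Q/∂x - ∂P/∂y) dA.

Here P = x y^2, Q = x^2y + x, so

    ∂Q/∂x = 2x y + 1,    ∂P/∂y = 2x y,
    ∂Q/∂x - ∂P/∂y = 1.

D is the region x^2 + y^2 ≤ 4. Evaluating the double integral:

In polar coordinates (x = r cos θ, y = r sin θ, dA = r dr dθ) the integrand becomes 1, so

    ∬_D (1) dA = ∫_0^{2π} ∫_0^{2} (1) · r dr dθ.

Inner (r from 0 to 2): 2.
Outer (θ from 0 to 2π): 4π.

Therefore ∮_C P dx + Q dy = 4π.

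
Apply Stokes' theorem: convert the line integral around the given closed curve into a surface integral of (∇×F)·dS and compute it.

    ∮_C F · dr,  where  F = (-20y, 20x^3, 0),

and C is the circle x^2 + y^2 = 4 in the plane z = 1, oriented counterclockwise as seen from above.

Let S be the flat disk x^2 + y^2 ≤ 4 in the plane z = 1, with upward unit normal n̂ = ẑ. By Stokes' theorem,

    ∮_C F · dr = ∬_S (∇ × F) · n̂ dS = ∬_D (curl F)_z dA,

where D is the disk x^2 + y^2 ≤ 4.

Compute the curl of F = (-20y, 20x^3, 0):
    (∇ × F)_x = ∂F_z/∂y - ∂F_y/∂z = 0,
    (∇ × F)_y = ∂F_x/∂z - ∂F_z/∂x = 0,
    (∇ × F)_z = ∂F_y/∂x - ∂F_x/∂y = 60x^2 + 20.

On z = 1, (curl F)_z = 60x^2 + 20.

Convert to polar (x = r cos θ, y = r sin θ, dA = r dr dθ); the integrand becomes 60r^2cos(θ)^2 + 20, so

    ∬_D (curl F)_z dA = ∫_0^{2π} ∫_0^{2} (60r^2cos(θ)^2 + 20) · r dr dθ.

Inner (r from 0 to 2): 240cos(θ)^2 + 40.
Outer (θ from 0 to 2π): 320π.

Therefore ∮_C F · dr = 320π.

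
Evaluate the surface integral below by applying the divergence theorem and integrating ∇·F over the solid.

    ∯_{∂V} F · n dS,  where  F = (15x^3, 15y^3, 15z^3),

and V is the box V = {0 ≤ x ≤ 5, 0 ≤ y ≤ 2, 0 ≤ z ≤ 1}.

By the divergence theorem,

    ∯_{∂V} F · n dS = ∭_V (∇ · F) dV.

Compute the divergence:
    ∇ · F = ∂F_x/∂x + ∂F_y/∂y + ∂F_z/∂z = 45x^2 + 45y^2 + 45z^2.

V is a rectangular box, so dV = dx dy dz with 0 ≤ x ≤ 5, 0 ≤ y ≤ 2, 0 ≤ z ≤ 1.

Integrate (45x^2 + 45y^2 + 45z^2) over V as an iterated integral:

    ∭_V (∇·F) dV = ∫_0^{5} ∫_0^{2} ∫_0^{1} (45x^2 + 45y^2 + 45z^2) dz dy dx.

Inner (z from 0 to 1): 45x^2 + 45y^2 + 15.
Middle (y from 0 to 2): 90x^2 + 150.
Outer (x from 0 to 5): 4500.

Therefore ∯_{∂V} F · n dS = 4500.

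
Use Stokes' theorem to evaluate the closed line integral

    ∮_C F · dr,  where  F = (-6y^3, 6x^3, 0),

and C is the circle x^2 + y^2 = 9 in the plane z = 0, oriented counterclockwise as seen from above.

Let S be the flat disk x^2 + y^2 ≤ 9 in the plane z = 0, with upward unit normal n̂ = ẑ. By Stokes' theorem,

    ∮_C F · dr = ∬_S (∇ × F) · n̂ dS = ∬_D (curl F)_z dA,

where D is the disk x^2 + y^2 ≤ 9.

Compute the curl of F = (-6y^3, 6x^3, 0):
    (∇ × F)_x = ∂F_z/∂y - ∂F_y/∂z = 0,
    (∇ × F)_y = ∂F_x/∂z - ∂F_z/∂x = 0,
    (∇ × F)_z = ∂F_y/∂x - ∂F_x/∂y = 18x^2 + 18y^2.

On z = 0, (curl F)_z = 18x^2 + 18y^2.

Convert to polar (x = r cos θ, y = r sin θ, dA = r dr dθ); the integrand becomes 18r^2, so

    ∬_D (curl F)_z dA = ∫_0^{2π} ∫_0^{3} (18r^2) · r dr dθ.

Inner (r from 0 to 3): 729/2.
Outer (θ from 0 to 2π): 729π.

Therefore ∮_C F · dr = 729π.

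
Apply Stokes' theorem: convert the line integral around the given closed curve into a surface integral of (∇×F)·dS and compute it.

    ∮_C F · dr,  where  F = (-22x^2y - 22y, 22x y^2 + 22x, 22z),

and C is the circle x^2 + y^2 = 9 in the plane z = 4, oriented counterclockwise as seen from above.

Let S be the flat disk x^2 + y^2 ≤ 9 in the plane z = 4, with upward unit normal n̂ = ẑ. By Stokes' theorem,

    ∮_C F · dr = ∬_S (∇ × F) · n̂ dS = ∬_D (curl F)_z dA,

where D is the disk x^2 + y^2 ≤ 9.

Compute the curl of F = (-22x^2y - 22y, 22x y^2 + 22x, 22z):
    (∇ × F)_x = ∂F_z/∂y - ∂F_y/∂z = 0,
    (∇ × F)_y = ∂F_x/∂z - ∂F_z/∂x = 0,
    (∇ × F)_z = ∂F_y/∂x - ∂F_x/∂y = 22x^2 + 22y^2 + 44.

On z = 4, (curl F)_z = 22x^2 + 22y^2 + 44.

Convert to polar (x = r cos θ, y = r sin θ, dA = r dr dθ); the integrand becomes 22r^2 + 44, so

    ∬_D (curl F)_z dA = ∫_0^{2π} ∫_0^{3} (22r^2 + 44) · r dr dθ.

Inner (r from 0 to 3): 1287/2.
Outer (θ from 0 to 2π): 1287π.

Therefore ∮_C F · dr = 1287π.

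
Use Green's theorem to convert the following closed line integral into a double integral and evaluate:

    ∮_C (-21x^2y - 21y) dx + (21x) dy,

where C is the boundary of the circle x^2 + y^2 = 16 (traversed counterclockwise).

Green's theorem converts the closed line integral into a double integral over the enclosed region D:

    ∮_C P dx + Q dy = ∬_D (∂Q/∂x - ∂P/∂y) dA.

Here P = -21x^2y - 21y, Q = 21x, so

    ∂Q/∂x = 21,    ∂P/∂y = -21x^2 - 21,
    ∂Q/∂x - ∂P/∂y = 21x^2 + 42.

D is the region x^2 + y^2 ≤ 16. Evaluating the double integral:

In polar coordinates (x = r cos θ, y = r sin θ, dA = r dr dθ) the integrand becomes 21r^2cos(θ)^2 + 42, so

    ∬_D (21x^2 + 42) dA = ∫_0^{2π} ∫_0^{4} (21r^2cos(θ)^2 + 42) · r dr dθ.

Inner (r from 0 to 4): 1344cos(θ)^2 + 336.
Outer (θ from 0 to 2π): 2016π.

Therefore ∮_C P dx + Q dy = 2016π.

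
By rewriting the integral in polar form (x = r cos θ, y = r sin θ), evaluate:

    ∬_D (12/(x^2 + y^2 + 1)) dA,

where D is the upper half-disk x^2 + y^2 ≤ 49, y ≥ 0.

The region D is 0 ≤ r ≤ 7, 0 ≤ θ ≤ π in polar coordinates, where x = r cos(θ), y = r sin(θ), and dA = r dr dθ.

Under the substitution, the integrand becomes 12/(r^2 + 1), so

    ∬_D (12/(x^2 + y^2 + 1)) dA = ∫_{0}^{π} ∫_{0}^{7} (12/(r^2 + 1)) · r dr dθ.

Inner integral (in r): ∫_{0}^{7} (12/(r^2 + 1)) · r dr = log(15625000000).

Outer integral (in θ): ∫_{0}^{π} (log(15625000000)) dθ = log(15625000000^π).

Therefore ∬_D (12/(x^2 + y^2 + 1)) dA = log(15625000000^π).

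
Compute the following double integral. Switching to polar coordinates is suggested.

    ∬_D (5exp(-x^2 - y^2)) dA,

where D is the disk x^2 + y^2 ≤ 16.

The region D is 0 ≤ r ≤ 4, 0 ≤ θ ≤ 2π in polar coordinates, where x = r cos(θ), y = r sin(θ), and dA = r dr dθ.

Under the substitution, the integrand becomes 5exp(-r^2), so

    ∬_D (5exp(-x^2 - y^2)) dA = ∫_{0}^{2π} ∫_{0}^{4} (5exp(-r^2)) · r dr dθ.

Inner integral (in r): ∫_{0}^{4} (5exp(-r^2)) · r dr = 5/2 - 5exp(-16)/2.

Outer integral (in θ): ∫_{0}^{2π} (5/2 - 5exp(-16)/2) dθ = -5π exp(-16) + 5π.

Therefore ∬_D (5exp(-x^2 - y^2)) dA = -5π exp(-16) + 5π.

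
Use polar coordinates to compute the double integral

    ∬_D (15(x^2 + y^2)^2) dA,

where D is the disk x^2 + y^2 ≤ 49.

The region D is 0 ≤ r ≤ 7, 0 ≤ θ ≤ 2π in polar coordinates, where x = r cos(θ), y = r sin(θ), and dA = r dr dθ.

Under the substitution, the integrand becomes 15r^4, so

    ∬_D (15(x^2 + y^2)^2) dA = ∫_{0}^{2π} ∫_{0}^{7} (15r^4) · r dr dθ.

Inner integral (in r): ∫_{0}^{7} (15r^4) · r dr = 588245/2.

Outer integral (in θ): ∫_{0}^{2π} (588245/2) dθ = 588245π.

Therefore ∬_D (15(x^2 + y^2)^2) dA = 588245π.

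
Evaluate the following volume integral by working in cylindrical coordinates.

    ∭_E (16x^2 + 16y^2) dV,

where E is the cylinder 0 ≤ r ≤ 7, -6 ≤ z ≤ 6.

In cylindrical coordinates, x = r cos(θ), y = r sin(θ), z = z, and dV = r dr dθ dz.

The integrand becomes 16r^2, so

    ∭_E (16x^2 + 16y^2) dV = ∫_{0}^{2π} ∫_{0}^{7} ∫_{-6}^{6} (16r^2) · r dz dr dθ.

Inner (z): 192r^3.
Middle (r from 0 to 7): 115248.
Outer (θ): 230496π.

Therefore the triple integral equals 230496π.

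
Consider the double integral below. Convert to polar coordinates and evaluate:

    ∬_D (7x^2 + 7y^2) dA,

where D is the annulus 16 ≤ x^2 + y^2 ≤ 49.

The region D is 4 ≤ r ≤ 7, 0 ≤ θ ≤ 2π in polar coordinates, where x = r cos(θ), y = r sin(θ), and dA = r dr dθ.

Under the substitution, the integrand becomes 7r^2, so

    ∬_D (7x^2 + 7y^2) dA = ∫_{0}^{2π} ∫_{4}^{7} (7r^2) · r dr dθ.

Inner integral (in r): ∫_{4}^{7} (7r^2) · r dr = 15015/4.

Outer integral (in θ): ∫_{0}^{2π} (15015/4) dθ = 15015π/2.

Therefore ∬_D (7x^2 + 7y^2) dA = 15015π/2.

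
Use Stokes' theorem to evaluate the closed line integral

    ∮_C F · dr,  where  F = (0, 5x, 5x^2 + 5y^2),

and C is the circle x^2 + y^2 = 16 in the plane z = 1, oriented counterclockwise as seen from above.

Let S be the flat disk x^2 + y^2 ≤ 16 in the plane z = 1, with upward unit normal n̂ = ẑ. By Stokes' theorem,

    ∮_C F · dr = ∬_S (∇ × F) · n̂ dS = ∬_D (curl F)_z dA,

where D is the disk x^2 + y^2 ≤ 16.

Compute the curl of F = (0, 5x, 5x^2 + 5y^2):
    (∇ × F)_x = ∂F_z/∂y - ∂F_y/∂z = 10y,
    (∇ × F)_y = ∂F_x/∂z - ∂F_z/∂x = -10x,
    (∇ × F)_z = ∂F_y/∂x - ∂F_x/∂y = 5.

On z = 1, (curl F)_z = 5.

Convert to polar (x = r cos θ, y = r sin θ, dA = r dr dθ); the integrand becomes 5, so

    ∬_D (curl F)_z dA = ∫_0^{2π} ∫_0^{4} (5) · r dr dθ.

Inner (r from 0 to 4): 40.
Outer (θ from 0 to 2π): 80π.

Therefore ∮_C F · dr = 80π.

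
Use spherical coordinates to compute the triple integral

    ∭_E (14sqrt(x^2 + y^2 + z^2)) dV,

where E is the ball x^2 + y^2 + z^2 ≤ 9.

In spherical coordinates, x = ρ sin(φ) cos(θ), y = ρ sin(φ) sin(θ), z = ρ cos(φ), and dV = ρ^2 sin(φ) dρ dφ dθ.

The integrand becomes 14ρ, so

    ∭_E (14sqrt(x^2 + y^2 + z^2)) dV = ∫_{0}^{2π} ∫_{0}^{π} ∫_{0}^{3} (14ρ) · ρ^2 sin(φ) dρ dφ dθ.

Inner (ρ): 567sin(φ)/2.
Middle (φ): 567.
Outer (θ): 1134π.

Therefore the triple integral equals 1134π.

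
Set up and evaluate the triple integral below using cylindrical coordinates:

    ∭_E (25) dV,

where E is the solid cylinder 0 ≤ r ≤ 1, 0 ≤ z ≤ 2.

In cylindrical coordinates, x = r cos(θ), y = r sin(θ), z = z, and dV = r dr dθ dz.

The integrand becomes 25, so

    ∭_E (25) dV = ∫_{0}^{2π} ∫_{0}^{1} ∫_{0}^{2} (25) · r dz dr dθ.

Inner (z): 50r.
Middle (r from 0 to 1): 25.
Outer (θ): 50π.

Therefore the triple integral equals 50π.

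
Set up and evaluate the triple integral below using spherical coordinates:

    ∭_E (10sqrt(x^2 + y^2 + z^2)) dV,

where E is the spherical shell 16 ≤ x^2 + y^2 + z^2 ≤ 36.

In spherical coordinates, x = ρ sin(φ) cos(θ), y = ρ sin(φ) sin(θ), z = ρ cos(φ), and dV = ρ^2 sin(φ) dρ dφ dθ.

The integrand becomes 10ρ, so

    ∭_E (10sqrt(x^2 + y^2 + z^2)) dV = ∫_{0}^{2π} ∫_{0}^{π} ∫_{4}^{6} (10ρ) · ρ^2 sin(φ) dρ dφ dθ.

Inner (ρ): 2600sin(φ).
Middle (φ): 5200.
Outer (θ): 10400π.

Therefore the triple integral equals 10400π.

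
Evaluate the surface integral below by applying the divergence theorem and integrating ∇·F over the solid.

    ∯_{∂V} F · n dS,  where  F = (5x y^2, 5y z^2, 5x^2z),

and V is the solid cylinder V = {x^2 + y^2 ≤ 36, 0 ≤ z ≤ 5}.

By the divergence theorem,

    ∯_{∂V} F · n dS = ∭_V (∇ · F) dV.

Compute the divergence:
    ∇ · F = ∂F_x/∂x + ∂F_y/∂y + ∂F_z/∂z = 5y^2 + 5z^2 + 5x^2 = 5x^2 + 5y^2 + 5z^2.

In cylindrical coordinates, x = r cos(θ), y = r sin(θ), z = z, dV = r dr dθ dz, with 0 ≤ r ≤ 6, 0 ≤ θ ≤ 2π, 0 ≤ z ≤ 5.

The integrand, after substitution and multiplying by the volume element, becomes (5r^2 + 5z^2) · r, so

    ∭_V (∇·F) dV = ∫_0^{2π} ∫_0^{6} ∫_0^{5} (5r^2 + 5z^2) · r dz dr dθ.

Inner (z from 0 to 5): 25r (r^2 + 25/3).
Middle (r from 0 to 6): 11850.
Outer (θ from 0 to 2π): 23700π.

Therefore ∯_{∂V} F · n dS = 23700π.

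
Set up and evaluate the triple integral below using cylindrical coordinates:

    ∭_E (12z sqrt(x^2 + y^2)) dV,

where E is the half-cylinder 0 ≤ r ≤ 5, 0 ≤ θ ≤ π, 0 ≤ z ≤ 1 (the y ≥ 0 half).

In cylindrical coordinates, x = r cos(θ), y = r sin(θ), z = z, and dV = r dr dθ dz.

The integrand becomes 12r z, so

    ∭_E (12z sqrt(x^2 + y^2)) dV = ∫_{0}^{π} ∫_{0}^{5} ∫_{0}^{1} (12r z) · r dz dr dθ.

Inner (z): 6r^2.
Middle (r from 0 to 5): 250.
Outer (θ): 250π.

Therefore the triple integral equals 250π.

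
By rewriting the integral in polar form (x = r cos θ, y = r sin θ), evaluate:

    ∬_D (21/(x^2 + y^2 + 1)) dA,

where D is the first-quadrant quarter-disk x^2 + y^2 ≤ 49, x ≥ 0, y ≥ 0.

The region D is 0 ≤ r ≤ 7, 0 ≤ θ ≤ π/2 in polar coordinates, where x = r cos(θ), y = r sin(θ), and dA = r dr dθ.

Under the substitution, the integrand becomes 21/(r^2 + 1), so

    ∬_D (21/(x^2 + y^2 + 1)) dA = ∫_{0}^{π/2} ∫_{0}^{7} (21/(r^2 + 1)) · r dr dθ.

Inner integral (in r): ∫_{0}^{7} (21/(r^2 + 1)) · r dr = 21log(50)/2.

Outer integral (in θ): ∫_{0}^{π/2} (21log(50)/2) dθ = 21π log(50)/4.

Therefore ∬_D (21/(x^2 + y^2 + 1)) dA = 21π log(50)/4.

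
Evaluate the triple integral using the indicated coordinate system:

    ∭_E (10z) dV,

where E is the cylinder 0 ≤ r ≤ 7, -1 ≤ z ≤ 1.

In cylindrical coordinates, x = r cos(θ), y = r sin(θ), z = z, and dV = r dr dθ dz.

The integrand becomes 10z, so

    ∭_E (10z) dV = ∫_{0}^{2π} ∫_{0}^{7} ∫_{-1}^{1} (10z) · r dz dr dθ.

Inner (z): 0.
Middle (r from 0 to 7): 0.
Outer (θ): 0.

Therefore the triple integral equals 0.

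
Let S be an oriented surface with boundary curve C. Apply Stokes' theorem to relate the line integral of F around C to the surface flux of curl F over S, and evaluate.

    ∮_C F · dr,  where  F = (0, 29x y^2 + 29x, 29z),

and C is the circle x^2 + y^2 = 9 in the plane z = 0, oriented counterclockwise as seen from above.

Let S be the flat disk x^2 + y^2 ≤ 9 in the plane z = 0, with upward unit normal n̂ = ẑ. By Stokes' theorem,

    ∮_C F · dr = ∬_S (∇ × F) · n̂ dS = ∬_D (curl F)_z dA,

where D is the disk x^2 + y^2 ≤ 9.

Compute the curl of F = (0, 29x y^2 + 29x, 29z):
    (∇ × F)_x = ∂F_z/∂y - ∂F_y/∂z = 0,
    (∇ × F)_y = ∂F_x/∂z - ∂F_z/∂x = 0,
    (∇ × F)_z = ∂F_y/∂x - ∂F_x/∂y = 29y^2 + 29.

On z = 0, (curl F)_z = 29y^2 + 29.

Convert to polar (x = r cos θ, y = r sin θ, dA = r dr dθ); the integrand becomes 29r^2sin(θ)^2 + 29, so

    ∬_D (curl F)_z dA = ∫_0^{2π} ∫_0^{3} (29r^2sin(θ)^2 + 29) · r dr dθ.

Inner (r from 0 to 3): 2349sin(θ)^2/4 + 261/2.
Outer (θ from 0 to 2π): 3393π/4.

Therefore ∮_C F · dr = 3393π/4.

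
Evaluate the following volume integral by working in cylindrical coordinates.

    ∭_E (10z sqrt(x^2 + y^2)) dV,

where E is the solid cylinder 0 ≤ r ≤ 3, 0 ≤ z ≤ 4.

In cylindrical coordinates, x = r cos(θ), y = r sin(θ), z = z, and dV = r dr dθ dz.

The integrand becomes 10r z, so

    ∭_E (10z sqrt(x^2 + y^2)) dV = ∫_{0}^{2π} ∫_{0}^{3} ∫_{0}^{4} (10r z) · r dz dr dθ.

Inner (z): 80r^2.
Middle (r from 0 to 3): 720.
Outer (θ): 1440π.

Therefore the triple integral equals 1440π.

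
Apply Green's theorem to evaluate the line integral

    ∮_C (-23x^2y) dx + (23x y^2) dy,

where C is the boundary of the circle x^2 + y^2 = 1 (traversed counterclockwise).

Green's theorem converts the closed line integral into a double integral over the enclosed region D:

    ∮_C P dx + Q dy = ∬_D (∂Q/∂x - ∂P/∂y) dA.

Here P = -23x^2y, Q = 23x y^2, so

    ∂Q/∂x = 23y^2,    ∂P/∂y = -23x^2,
    ∂Q/∂x - ∂P/∂y = 23x^2 + 23y^2.

D is the region x^2 + y^2 ≤ 1. Evaluating the double integral:

In polar coordinates (x = r cos θ, y = r sin θ, dA = r dr dθ) the integrand becomes 23r^2, so

    ∬_D (23x^2 + 23y^2) dA = ∫_0^{2π} ∫_0^{1} (23r^2) · r dr dθ.

Inner (r from 0 to 1): 23/4.
Outer (θ from 0 to 2π): 23π/2.

Therefore ∮_C P dx + Q dy = 23π/2.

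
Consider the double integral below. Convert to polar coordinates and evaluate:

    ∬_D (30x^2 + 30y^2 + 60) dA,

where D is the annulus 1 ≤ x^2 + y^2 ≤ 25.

The region D is 1 ≤ r ≤ 5, 0 ≤ θ ≤ 2π in polar coordinates, where x = r cos(θ), y = r sin(θ), and dA = r dr dθ.

Under the substitution, the integrand becomes 30r^2 + 60, so

    ∬_D (30x^2 + 30y^2 + 60) dA = ∫_{0}^{2π} ∫_{1}^{5} (30r^2 + 60) · r dr dθ.

Inner integral (in r): ∫_{1}^{5} (30r^2 + 60) · r dr = 5400.

Outer integral (in θ): ∫_{0}^{2π} (5400) dθ = 10800π.

Therefore ∬_D (30x^2 + 30y^2 + 60) dA = 10800π.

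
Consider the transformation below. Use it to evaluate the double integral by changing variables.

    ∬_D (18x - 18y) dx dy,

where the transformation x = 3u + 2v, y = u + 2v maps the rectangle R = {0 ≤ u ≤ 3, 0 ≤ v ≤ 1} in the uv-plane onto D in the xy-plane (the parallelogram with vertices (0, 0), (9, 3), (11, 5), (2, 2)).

Compute the Jacobian determinant of (x, y) with respect to (u, v):

    ∂(x,y)/∂(u,v) = | 3  2 | = (3)(2) - (2)(1) = 4.
                   | 1  2 |

Its absolute value is |J| = 4 (the area scaling factor).

Substituting x = 3u + 2v, y = u + 2v into the integrand,

    18x - 18y → 36u,

so the integral becomes

    ∬_R (36u) · |J| du dv = ∫_0^3 ∫_0^1 (144u) dv du.

Inner (v): 144u.
Outer (u): 648.

Therefore ∬_D (18x - 18y) dx dy = 648.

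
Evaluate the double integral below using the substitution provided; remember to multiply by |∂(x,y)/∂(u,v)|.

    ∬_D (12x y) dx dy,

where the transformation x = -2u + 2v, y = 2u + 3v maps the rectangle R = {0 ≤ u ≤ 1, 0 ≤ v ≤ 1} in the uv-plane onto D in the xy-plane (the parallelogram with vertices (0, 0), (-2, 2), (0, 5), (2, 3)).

Compute the Jacobian determinant of (x, y) with respect to (u, v):

    ∂(x,y)/∂(u,v) = | -2  2 | = (-2)(3) - (2)(2) = -10.
                   | 2  3 |

Its absolute value is |J| = 10 (the area scaling factor).

Substituting x = -2u + 2v, y = 2u + 3v into the integrand,

    12x y → -48u^2 - 24u v + 72v^2,

so the integral becomes

    ∬_R (-48u^2 - 24u v + 72v^2) · |J| du dv = ∫_0^1 ∫_0^1 (-480u^2 - 240u v + 720v^2) dv du.

Inner (v): -480u^2 - 120u + 240.
Outer (u): 20.

Therefore ∬_D (12x y) dx dy = 20.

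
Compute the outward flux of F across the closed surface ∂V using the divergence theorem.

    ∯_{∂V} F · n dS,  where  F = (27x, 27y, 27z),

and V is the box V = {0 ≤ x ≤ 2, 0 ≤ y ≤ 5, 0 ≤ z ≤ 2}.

By the divergence theorem,

    ∯_{∂V} F · n dS = ∭_V (∇ · F) dV.

Compute the divergence:
    ∇ · F = ∂F_x/∂x + ∂F_y/∂y + ∂F_z/∂z = 27 + 27 + 27 = 81.

V is a rectangular box, so dV = dx dy dz with 0 ≤ x ≤ 2, 0 ≤ y ≤ 5, 0 ≤ z ≤ 2.

Integrate (81) over V as an iterated integral:

    ∭_V (∇·F) dV = ∫_0^{2} ∫_0^{5} ∫_0^{2} (81) dz dy dx.

Inner (z from 0 to 2): 162.
Middle (y from 0 to 5): 810.
Outer (x from 0 to 2): 1620.

Therefore ∯_{∂V} F · n dS = 1620.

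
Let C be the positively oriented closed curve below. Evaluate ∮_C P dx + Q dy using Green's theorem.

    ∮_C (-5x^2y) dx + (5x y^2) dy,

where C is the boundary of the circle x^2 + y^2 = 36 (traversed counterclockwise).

Green's theorem converts the closed line integral into a double integral over the enclosed region D:

    ∮_C P dx + Q dy = ∬_D (∂Q/∂x - ∂P/∂y) dA.

Here P = -5x^2y, Q = 5x y^2, so

    ∂Q/∂x = 5y^2,    ∂P/∂y = -5x^2,
    ∂Q/∂x - ∂P/∂y = 5x^2 + 5y^2.

D is the region x^2 + y^2 ≤ 36. Evaluating the double integral:

In polar coordinates (x = r cos θ, y = r sin θ, dA = r dr dθ) the integrand becomes 5r^2, so

    ∬_D (5x^2 + 5y^2) dA = ∫_0^{2π} ∫_0^{6} (5r^2) · r dr dθ.

Inner (r from 0 to 6): 1620.
Outer (θ from 0 to 2π): 3240π.

Therefore ∮_C P dx + Q dy = 3240π.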